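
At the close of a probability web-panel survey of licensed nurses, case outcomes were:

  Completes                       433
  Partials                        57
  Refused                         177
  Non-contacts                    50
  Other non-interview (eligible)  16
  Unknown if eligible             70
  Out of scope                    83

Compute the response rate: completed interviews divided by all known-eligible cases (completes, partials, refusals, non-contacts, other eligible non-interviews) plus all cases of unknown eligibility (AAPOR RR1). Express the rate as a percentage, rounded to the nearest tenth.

53.9%

Numerator → 433
Base → 433 + 57 + 177 + 50 + 16 + 70 = 803
RR1 = 433 / 803 = 0.5392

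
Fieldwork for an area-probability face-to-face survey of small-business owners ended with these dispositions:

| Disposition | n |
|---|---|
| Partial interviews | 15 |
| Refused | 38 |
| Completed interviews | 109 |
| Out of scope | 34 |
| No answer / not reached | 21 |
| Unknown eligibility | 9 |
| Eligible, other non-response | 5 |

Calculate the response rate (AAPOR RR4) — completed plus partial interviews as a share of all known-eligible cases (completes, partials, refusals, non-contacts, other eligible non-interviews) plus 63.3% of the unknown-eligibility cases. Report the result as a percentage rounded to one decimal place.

64.0%

Numerator → 109 + 15 = 124
Known eligible → 109 + 15 + 38 + 21 + 5 = 188
e × U → 0.6330 × 9 = 5.70
Denominator → 188 + 5.70 = 193.70
RR4 = 124 / 193.70 = 0.6402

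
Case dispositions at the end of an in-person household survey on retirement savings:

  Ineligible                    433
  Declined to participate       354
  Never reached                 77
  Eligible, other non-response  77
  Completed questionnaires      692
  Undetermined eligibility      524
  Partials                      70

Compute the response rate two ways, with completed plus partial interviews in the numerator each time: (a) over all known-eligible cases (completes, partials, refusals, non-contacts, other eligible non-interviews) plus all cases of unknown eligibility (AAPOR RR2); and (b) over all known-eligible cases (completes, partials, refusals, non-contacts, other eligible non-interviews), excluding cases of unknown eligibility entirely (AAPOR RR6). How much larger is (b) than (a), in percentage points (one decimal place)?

Num: 692 + 70 = 762
Base: 692 + 70 + 354 + 77 + 77 + 524 = 1794
RR2 = 762 / 1794 = 0.4247
Base: 692 + 70 + 354 + 77 + 77 = 1270
RR6 = 762 / 1270 = 0.6000
Difference = 60.00 − 42.47 = 17.53 percentage points

17.5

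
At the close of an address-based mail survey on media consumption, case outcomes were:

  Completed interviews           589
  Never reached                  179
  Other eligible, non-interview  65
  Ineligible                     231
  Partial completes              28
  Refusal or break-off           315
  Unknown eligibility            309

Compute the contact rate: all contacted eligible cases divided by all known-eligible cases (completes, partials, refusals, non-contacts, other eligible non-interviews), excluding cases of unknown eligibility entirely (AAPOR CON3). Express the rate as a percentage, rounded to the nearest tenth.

Top → 589 + 28 + 315 + 65 = 997
Base → 589 + 28 + 315 + 179 + 65 = 1176
CON3 = 997 / 1176 = 0.8478

84.8%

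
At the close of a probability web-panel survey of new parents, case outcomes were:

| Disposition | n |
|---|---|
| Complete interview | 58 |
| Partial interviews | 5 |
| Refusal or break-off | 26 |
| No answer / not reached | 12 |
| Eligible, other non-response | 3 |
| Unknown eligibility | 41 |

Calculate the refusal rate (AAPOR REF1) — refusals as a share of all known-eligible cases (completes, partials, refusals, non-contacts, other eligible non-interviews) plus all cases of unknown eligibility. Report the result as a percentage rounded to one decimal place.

17.9%

Num → 26
Base → 58 + 5 + 26 + 12 + 3 + 41 = 145
REF1 = 26 / 145 = 0.1793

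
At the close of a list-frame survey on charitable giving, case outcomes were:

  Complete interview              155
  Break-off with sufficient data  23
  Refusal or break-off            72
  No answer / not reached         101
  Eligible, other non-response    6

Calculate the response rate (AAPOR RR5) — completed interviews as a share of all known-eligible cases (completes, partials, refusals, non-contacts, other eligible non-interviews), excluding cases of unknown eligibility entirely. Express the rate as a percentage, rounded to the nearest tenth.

43.4%

Top: 155
Denom: 155 + 23 + 72 + 101 + 6 = 357
RR5 = 155 / 357 = 0.4342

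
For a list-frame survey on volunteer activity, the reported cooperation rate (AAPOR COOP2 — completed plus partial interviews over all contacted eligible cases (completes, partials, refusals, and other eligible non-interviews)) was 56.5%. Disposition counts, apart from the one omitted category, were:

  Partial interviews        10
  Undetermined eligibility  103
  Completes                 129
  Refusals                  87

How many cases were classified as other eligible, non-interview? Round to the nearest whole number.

Top: 129 + 10 = 139
COOP2 = 139 / D = 0.565
D = 139 / 0.565 = 246.0
Remaining denominator categories sum to 226
other eligible, non-interview = 246.0 − 226 ≈ 20

20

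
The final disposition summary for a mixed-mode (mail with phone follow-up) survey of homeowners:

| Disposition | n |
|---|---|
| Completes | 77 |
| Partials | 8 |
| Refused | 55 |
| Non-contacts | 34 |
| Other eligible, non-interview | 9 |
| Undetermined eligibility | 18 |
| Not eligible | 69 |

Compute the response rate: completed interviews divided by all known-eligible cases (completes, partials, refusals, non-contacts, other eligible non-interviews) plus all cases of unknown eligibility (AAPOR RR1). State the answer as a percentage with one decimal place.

38.3%

Numerator → 77
Denom → 77 + 8 + 55 + 34 + 9 + 18 = 201
RR1 = 77 / 201 = 0.3831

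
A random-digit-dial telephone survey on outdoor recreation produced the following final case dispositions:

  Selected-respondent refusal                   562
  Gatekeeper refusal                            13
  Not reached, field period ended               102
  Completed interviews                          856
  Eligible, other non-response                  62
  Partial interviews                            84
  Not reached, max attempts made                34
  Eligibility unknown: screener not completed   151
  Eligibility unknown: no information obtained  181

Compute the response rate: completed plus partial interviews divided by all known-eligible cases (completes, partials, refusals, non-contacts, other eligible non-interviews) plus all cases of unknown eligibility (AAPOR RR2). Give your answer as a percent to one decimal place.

46.0%

Refused = 13 + 562 = 575
Non-contacts = 102 + 34 = 136
Unknown eligibility = 151 + 181 = 332
Top: 856 + 84 = 940
Denominator: 856 + 84 + 575 + 136 + 62 + 332 = 2045
RR2 = 940 / 2045 = 0.4597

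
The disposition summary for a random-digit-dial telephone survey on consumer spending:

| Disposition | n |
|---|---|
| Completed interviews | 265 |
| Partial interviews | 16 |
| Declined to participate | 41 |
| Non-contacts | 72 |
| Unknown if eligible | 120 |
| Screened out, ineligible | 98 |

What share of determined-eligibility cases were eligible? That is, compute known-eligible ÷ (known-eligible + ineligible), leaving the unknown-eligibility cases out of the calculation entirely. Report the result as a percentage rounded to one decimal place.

Known eligible = 265 + 16 + 41 + 72 = 394
e = 394 / (394 + 98) = 394 / 492 = 0.8008

80.1%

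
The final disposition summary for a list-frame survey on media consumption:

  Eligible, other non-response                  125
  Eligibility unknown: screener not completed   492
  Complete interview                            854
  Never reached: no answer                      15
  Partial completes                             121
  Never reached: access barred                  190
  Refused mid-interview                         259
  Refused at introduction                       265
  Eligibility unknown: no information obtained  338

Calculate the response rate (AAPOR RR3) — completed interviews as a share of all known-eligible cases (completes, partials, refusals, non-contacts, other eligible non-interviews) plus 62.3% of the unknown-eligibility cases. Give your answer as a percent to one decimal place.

36.4%

Refusal or break-off = 265 + 259 = 524
Non-contacts = 15 + 190 = 205
Undetermined eligibility = 492 + 338 = 830
Num: 854
Known eligible: 854 + 121 + 524 + 205 + 125 = 1829
Estimated eligible among unknowns: 0.6230 × 830 = 517.09
Denominator: 1829 + 517.09 = 2346.09
RR3 = 854 / 2346.09 = 0.3640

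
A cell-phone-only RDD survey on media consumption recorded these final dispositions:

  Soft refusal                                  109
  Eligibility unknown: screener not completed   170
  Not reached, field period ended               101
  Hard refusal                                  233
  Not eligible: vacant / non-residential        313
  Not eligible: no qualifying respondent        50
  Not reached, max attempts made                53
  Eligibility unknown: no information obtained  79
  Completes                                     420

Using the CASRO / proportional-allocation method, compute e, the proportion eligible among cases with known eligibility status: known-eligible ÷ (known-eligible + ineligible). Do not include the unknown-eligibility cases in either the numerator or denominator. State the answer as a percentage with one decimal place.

Declined to participate = 233 + 109 = 342
No contact after all attempts = 101 + 53 = 154
Unknown eligibility = 170 + 79 = 249
Screened out, ineligible = 50 + 313 = 363
Known eligible = 420 + 342 + 154 = 916
e = 916 / (916 + 363) = 916 / 1279 = 0.7162

71.6%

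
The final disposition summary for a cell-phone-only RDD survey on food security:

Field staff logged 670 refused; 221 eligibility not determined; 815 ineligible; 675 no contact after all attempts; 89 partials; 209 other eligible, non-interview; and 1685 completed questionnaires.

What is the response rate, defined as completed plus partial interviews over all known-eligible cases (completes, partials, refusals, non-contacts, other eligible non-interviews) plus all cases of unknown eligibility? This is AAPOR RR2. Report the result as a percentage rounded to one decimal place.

Numerator → 1685 + 89 = 1774
Denom → 1685 + 89 + 670 + 675 + 209 + 221 = 3549
RR2 = 1774 / 3549 = 0.4999

50.0%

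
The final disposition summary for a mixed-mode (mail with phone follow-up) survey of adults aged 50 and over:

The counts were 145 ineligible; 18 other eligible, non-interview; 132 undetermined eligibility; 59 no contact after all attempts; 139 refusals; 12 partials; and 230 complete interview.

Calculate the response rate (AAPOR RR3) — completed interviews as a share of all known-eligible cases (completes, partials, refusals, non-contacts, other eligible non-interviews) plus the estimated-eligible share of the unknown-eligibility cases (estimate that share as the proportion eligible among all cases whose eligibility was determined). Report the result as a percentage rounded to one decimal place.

Num = 230
Eligible (known) = 230 + 12 + 139 + 59 + 18 = 458
e = 458 / (458 + 145) = 458 / 603 = 0.7595
e × U = 0.7595 × 132 = 100.25
Base = 458 + 100.25 = 558.25
RR3 = 230 / 558.25 = 0.4120

41.2%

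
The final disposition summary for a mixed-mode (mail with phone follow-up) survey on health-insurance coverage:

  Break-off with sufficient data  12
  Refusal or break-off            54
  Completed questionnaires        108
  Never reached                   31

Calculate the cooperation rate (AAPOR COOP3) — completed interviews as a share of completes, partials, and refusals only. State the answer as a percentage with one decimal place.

62.1%

Numerator: 108
Denominator: 108 + 12 + 54 = 174
COOP3 = 108 / 174 = 0.6207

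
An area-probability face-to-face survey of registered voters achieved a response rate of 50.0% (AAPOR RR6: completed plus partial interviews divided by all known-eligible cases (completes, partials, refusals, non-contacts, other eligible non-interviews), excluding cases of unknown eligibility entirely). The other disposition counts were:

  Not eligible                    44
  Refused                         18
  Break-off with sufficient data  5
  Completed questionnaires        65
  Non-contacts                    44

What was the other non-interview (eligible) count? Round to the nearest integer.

Numerator = 65 + 5 = 70
RR6 = 70 / D = 0.500
D = 70 / 0.500 = 140.0
Rest of base = 132
other non-interview (eligible) = 140.0 − 132 ≈ 8

8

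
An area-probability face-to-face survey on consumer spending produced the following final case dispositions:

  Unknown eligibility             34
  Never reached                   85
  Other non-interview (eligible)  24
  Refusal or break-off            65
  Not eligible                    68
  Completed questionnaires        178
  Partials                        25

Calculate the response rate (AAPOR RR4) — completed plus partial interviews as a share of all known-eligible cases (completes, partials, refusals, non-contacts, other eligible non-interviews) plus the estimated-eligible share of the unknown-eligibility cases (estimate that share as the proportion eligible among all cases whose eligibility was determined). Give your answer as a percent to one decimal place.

Numerator: 178 + 25 = 203
Eligible (known): 178 + 25 + 65 + 85 + 24 = 377
e = 377 / (377 + 68) = 377 / 445 = 0.8472
e × U: 0.8472 × 34 = 28.80
Base: 377 + 28.80 = 405.80
RR4 = 203 / 405.80 = 0.5002

50.0%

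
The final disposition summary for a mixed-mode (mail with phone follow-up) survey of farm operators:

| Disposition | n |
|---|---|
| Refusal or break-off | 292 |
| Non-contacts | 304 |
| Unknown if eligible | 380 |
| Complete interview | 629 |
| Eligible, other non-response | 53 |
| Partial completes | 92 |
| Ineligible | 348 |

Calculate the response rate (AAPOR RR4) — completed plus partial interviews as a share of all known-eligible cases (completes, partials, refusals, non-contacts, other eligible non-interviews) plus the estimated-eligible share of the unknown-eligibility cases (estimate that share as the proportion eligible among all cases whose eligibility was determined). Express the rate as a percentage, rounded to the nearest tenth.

Num → 629 + 92 = 721
Known eligible → 629 + 92 + 292 + 304 + 53 = 1370
e = 1370 / (1370 + 348) = 1370 / 1718 = 0.7974
Estimated eligible among unknowns → 0.7974 × 380 = 303.01
Denom → 1370 + 303.01 = 1673.01
RR4 = 721 / 1673.01 = 0.4310

43.1%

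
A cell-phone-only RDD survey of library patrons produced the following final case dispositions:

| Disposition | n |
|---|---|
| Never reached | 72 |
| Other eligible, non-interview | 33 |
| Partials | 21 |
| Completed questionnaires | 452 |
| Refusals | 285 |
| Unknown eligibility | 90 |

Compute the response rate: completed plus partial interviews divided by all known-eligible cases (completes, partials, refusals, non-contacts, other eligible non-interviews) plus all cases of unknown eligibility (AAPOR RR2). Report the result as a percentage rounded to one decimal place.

49.6%

Top: 452 + 21 = 473
Denominator: 452 + 21 + 285 + 72 + 33 + 90 = 953
RR2 = 473 / 953 = 0.4963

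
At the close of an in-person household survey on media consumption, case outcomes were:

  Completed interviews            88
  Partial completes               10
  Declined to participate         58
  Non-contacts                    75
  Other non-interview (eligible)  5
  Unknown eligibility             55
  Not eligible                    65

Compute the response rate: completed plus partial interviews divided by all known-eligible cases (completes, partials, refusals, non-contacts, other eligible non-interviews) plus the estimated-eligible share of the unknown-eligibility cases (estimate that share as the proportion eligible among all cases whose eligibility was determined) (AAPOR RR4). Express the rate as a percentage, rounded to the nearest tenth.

Top → 88 + 10 = 98
Determined eligible → 88 + 10 + 58 + 75 + 5 = 236
e = 236 / (236 + 65) = 236 / 301 = 0.7841
e × U → 0.7841 × 55 = 43.13
Denom → 236 + 43.13 = 279.13
RR4 = 98 / 279.13 = 0.3511

35.1%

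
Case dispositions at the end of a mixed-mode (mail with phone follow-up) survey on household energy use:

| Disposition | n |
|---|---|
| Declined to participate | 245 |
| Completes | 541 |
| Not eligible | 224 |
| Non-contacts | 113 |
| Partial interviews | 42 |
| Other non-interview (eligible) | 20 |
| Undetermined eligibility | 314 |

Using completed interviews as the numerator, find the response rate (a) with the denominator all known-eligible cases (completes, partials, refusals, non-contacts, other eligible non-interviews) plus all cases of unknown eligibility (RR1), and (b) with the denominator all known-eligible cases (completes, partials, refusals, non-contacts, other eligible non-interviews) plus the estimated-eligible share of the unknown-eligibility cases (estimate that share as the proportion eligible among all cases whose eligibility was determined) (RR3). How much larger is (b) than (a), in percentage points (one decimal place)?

Numerator: 541
Base: 541 + 42 + 245 + 113 + 20 + 314 = 1275
RR1 = 541 / 1275 = 0.4243
Eligible (known): 541 + 42 + 245 + 113 + 20 = 961
e = 961 / (961 + 224) = 961 / 1185 = 0.8110
Eligible share of unknowns: 0.8110 × 314 = 254.65
Base: 961 + 254.65 = 1215.65
RR3 = 541 / 1215.65 = 0.4450
Difference = 44.50 − 42.43 = 2.07 percentage points

2.1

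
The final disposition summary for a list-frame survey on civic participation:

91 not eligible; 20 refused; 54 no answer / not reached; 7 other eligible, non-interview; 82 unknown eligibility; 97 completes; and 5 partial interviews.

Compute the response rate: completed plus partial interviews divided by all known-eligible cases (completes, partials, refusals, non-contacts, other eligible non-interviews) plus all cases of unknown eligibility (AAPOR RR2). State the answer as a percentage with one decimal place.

Num: 97 + 5 = 102
Denominator: 97 + 5 + 20 + 54 + 7 + 82 = 265
RR2 = 102 / 265 = 0.3849

38.5%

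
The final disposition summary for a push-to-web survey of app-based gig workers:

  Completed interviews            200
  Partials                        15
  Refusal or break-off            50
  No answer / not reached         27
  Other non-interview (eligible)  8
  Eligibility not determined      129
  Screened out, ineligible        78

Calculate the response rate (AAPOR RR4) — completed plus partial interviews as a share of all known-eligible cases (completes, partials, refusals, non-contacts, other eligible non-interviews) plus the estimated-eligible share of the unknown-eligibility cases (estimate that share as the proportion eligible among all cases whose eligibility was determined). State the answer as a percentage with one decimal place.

53.4%

Top: 200 + 15 = 215
Eligible (known): 200 + 15 + 50 + 27 + 8 = 300
e = 300 / (300 + 78) = 300 / 378 = 0.7937
Estimated eligible among unknowns: 0.7937 × 129 = 102.39
Base: 300 + 102.39 = 402.39
RR4 = 215 / 402.39 = 0.5343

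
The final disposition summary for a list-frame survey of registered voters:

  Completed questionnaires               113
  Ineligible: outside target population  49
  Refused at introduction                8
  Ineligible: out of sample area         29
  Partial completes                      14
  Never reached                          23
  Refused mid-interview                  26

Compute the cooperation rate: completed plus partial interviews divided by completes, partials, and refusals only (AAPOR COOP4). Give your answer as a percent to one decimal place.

Refusals = 8 + 26 = 34
Out of scope = 49 + 29 = 78
Top → 113 + 14 = 127
Denominator → 113 + 14 + 34 = 161
COOP4 = 127 / 161 = 0.7888

78.9%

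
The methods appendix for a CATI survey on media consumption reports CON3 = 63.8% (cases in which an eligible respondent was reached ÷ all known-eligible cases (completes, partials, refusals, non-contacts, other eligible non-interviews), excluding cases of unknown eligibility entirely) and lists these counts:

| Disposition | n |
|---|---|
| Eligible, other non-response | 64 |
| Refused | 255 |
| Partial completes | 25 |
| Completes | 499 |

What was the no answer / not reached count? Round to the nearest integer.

478

Top = 499 + 25 + 255 + 64 = 843
CON3 = 843 / D = 0.638
D = 843 / 0.638 = 1321.3
Rest of base = 843
no answer / not reached = 1321.3 − 843 ≈ 478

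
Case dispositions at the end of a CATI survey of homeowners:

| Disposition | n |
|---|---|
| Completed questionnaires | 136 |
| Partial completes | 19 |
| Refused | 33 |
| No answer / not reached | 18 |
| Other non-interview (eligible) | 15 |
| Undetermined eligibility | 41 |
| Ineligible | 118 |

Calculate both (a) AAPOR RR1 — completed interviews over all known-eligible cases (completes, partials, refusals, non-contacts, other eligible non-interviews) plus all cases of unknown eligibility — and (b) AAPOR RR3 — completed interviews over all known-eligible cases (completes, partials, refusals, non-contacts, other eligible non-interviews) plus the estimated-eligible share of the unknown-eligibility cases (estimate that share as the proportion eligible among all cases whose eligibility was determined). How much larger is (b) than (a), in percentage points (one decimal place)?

Num: 136
Base: 136 + 19 + 33 + 18 + 15 + 41 = 262
RR1 = 136 / 262 = 0.5191
Determined eligible: 136 + 19 + 33 + 18 + 15 = 221
e = 221 / (221 + 118) = 221 / 339 = 0.6519
Estimated eligible among unknowns: 0.6519 × 41 = 26.73
Base: 221 + 26.73 = 247.73
RR3 = 136 / 247.73 = 0.5490
Difference = 54.90 − 51.91 = 2.99 percentage points

3.0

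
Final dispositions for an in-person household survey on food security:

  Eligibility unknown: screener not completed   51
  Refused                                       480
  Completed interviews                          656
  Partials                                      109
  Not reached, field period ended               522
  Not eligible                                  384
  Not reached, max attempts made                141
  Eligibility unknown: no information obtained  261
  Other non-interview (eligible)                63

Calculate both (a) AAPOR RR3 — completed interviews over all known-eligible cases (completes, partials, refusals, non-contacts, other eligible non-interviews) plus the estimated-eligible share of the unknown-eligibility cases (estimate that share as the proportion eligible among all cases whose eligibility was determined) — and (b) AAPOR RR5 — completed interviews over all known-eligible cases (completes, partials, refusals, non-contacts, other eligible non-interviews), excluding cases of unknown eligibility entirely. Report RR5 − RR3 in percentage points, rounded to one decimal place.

No answer / not reached = 522 + 141 = 663
Unknown eligibility = 51 + 261 = 312
Top: 656
Known eligible: 656 + 109 + 480 + 663 + 63 = 1971
e = 1971 / (1971 + 384) = 1971 / 2355 = 0.8369
e × U: 0.8369 × 312 = 261.11
Base: 1971 + 261.11 = 2232.11
RR3 = 656 / 2232.11 = 0.2939
Base: 656 + 109 + 480 + 663 + 63 = 1971
RR5 = 656 / 1971 = 0.3328
Difference = 33.28 − 29.39 = 3.89 percentage points

3.9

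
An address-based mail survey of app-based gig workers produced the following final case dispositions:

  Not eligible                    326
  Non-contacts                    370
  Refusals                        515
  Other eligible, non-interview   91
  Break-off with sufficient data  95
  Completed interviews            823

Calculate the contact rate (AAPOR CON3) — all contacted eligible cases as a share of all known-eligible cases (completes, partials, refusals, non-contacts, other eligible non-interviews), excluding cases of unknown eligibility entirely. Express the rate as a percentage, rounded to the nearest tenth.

80.5%

Num = 823 + 95 + 515 + 91 = 1524
Denominator = 823 + 95 + 515 + 370 + 91 = 1894
CON3 = 1524 / 1894 = 0.8046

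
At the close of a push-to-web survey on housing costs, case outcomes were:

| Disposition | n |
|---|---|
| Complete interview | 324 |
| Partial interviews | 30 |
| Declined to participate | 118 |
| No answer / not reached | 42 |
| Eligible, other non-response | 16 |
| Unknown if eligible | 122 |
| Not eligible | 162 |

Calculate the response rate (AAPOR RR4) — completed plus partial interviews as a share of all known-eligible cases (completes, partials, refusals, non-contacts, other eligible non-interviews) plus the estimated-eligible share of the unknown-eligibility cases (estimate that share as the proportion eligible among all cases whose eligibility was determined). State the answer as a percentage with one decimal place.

Top → 324 + 30 = 354
Known eligible → 324 + 30 + 118 + 42 + 16 = 530
e = 530 / (530 + 162) = 530 / 692 = 0.7659
e × U → 0.7659 × 122 = 93.44
Base → 530 + 93.44 = 623.44
RR4 = 354 / 623.44 = 0.5678

56.8%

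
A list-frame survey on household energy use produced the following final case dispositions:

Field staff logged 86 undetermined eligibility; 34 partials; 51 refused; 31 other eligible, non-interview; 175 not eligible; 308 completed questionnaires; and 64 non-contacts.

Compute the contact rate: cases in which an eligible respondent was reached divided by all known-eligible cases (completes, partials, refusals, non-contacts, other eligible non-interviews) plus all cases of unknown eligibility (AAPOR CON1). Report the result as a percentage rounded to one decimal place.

Num: 308 + 34 + 51 + 31 = 424
Denominator: 308 + 34 + 51 + 64 + 31 + 86 = 574
CON1 = 424 / 574 = 0.7387

73.9%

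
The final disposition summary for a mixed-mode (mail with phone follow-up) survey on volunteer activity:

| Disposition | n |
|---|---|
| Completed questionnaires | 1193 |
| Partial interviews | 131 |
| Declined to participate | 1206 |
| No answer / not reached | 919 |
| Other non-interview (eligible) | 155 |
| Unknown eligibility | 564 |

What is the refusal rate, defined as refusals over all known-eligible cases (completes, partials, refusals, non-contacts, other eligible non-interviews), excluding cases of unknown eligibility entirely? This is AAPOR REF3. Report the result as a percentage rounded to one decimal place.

33.5%

Top = 1206
Denom = 1193 + 131 + 1206 + 919 + 155 = 3604
REF3 = 1206 / 3604 = 0.3346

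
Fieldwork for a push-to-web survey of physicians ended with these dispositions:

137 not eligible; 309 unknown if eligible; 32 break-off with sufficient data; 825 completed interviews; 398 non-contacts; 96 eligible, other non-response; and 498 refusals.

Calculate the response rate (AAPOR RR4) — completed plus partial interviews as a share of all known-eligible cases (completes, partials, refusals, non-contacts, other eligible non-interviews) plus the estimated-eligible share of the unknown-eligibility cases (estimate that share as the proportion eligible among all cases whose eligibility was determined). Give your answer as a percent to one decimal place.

40.1%

Num = 825 + 32 = 857
Eligible (known) = 825 + 32 + 498 + 398 + 96 = 1849
e = 1849 / (1849 + 137) = 1849 / 1986 = 0.9310
e × U = 0.9310 × 309 = 287.68
Denom = 1849 + 287.68 = 2136.68
RR4 = 857 / 2136.68 = 0.4011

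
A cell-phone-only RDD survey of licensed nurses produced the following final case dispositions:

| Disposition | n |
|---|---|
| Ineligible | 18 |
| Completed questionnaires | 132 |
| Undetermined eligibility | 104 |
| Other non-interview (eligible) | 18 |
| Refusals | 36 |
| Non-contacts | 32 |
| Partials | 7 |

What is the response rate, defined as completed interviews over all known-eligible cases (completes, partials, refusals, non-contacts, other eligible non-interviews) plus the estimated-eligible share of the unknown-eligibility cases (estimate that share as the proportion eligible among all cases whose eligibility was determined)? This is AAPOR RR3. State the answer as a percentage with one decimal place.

Num: 132
Eligible (known): 132 + 7 + 36 + 32 + 18 = 225
e = 225 / (225 + 18) = 225 / 243 = 0.9259
Eligible share of unknowns: 0.9259 × 104 = 96.29
Denom: 225 + 96.29 = 321.29
RR3 = 132 / 321.29 = 0.4108

41.1%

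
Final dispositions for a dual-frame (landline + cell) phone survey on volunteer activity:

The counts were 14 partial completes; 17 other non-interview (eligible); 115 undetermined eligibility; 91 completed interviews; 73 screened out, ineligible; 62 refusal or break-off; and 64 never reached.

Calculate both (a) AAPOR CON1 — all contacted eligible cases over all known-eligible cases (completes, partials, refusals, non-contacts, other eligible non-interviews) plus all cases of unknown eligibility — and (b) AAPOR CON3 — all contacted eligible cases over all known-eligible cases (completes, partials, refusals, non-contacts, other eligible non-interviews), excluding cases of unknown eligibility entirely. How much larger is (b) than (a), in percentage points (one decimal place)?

23.5

Num = 91 + 14 + 62 + 17 = 184
Denominator = 91 + 14 + 62 + 64 + 17 + 115 = 363
CON1 = 184 / 363 = 0.5069
Denominator = 91 + 14 + 62 + 64 + 17 = 248
CON3 = 184 / 248 = 0.7419
Difference = 74.19 − 50.69 = 23.50 percentage points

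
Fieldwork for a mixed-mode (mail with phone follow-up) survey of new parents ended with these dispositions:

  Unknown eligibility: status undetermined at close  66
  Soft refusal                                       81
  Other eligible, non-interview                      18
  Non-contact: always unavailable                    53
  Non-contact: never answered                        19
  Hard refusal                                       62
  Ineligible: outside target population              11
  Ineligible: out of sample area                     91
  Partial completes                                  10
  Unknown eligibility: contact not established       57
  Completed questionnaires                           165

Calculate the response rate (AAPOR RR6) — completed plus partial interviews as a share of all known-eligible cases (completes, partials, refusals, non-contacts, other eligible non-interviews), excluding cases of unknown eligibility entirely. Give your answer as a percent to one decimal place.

Refusal or break-off = 62 + 81 = 143
No contact after all attempts = 19 + 53 = 72
Unknown if eligible = 57 + 66 = 123
Screened out, ineligible = 11 + 91 = 102
Num = 165 + 10 = 175
Base = 165 + 10 + 143 + 72 + 18 = 408
RR6 = 175 / 408 = 0.4289

42.9%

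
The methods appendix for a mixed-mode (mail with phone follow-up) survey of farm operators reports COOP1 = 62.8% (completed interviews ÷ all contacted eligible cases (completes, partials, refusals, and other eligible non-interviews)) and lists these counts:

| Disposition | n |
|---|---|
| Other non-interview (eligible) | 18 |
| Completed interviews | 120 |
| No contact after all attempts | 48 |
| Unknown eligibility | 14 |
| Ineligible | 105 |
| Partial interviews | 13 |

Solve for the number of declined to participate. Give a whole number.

COOP1 = 120 / D = 0.628
D = 120 / 0.628 = 191.1
Remaining denominator categories sum to 151
declined to participate = 191.1 − 151 ≈ 40

40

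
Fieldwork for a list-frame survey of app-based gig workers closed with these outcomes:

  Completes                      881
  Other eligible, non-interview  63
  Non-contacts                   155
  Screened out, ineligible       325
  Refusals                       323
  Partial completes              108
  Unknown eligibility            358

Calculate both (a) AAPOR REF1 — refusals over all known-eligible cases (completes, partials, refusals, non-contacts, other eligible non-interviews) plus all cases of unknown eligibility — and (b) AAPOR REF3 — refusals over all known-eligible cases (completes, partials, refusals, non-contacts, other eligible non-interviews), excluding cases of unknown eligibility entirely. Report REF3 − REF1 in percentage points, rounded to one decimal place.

4.0

Num → 323
Denom → 881 + 108 + 323 + 155 + 63 + 358 = 1888
REF1 = 323 / 1888 = 0.1711
Denom → 881 + 108 + 323 + 155 + 63 = 1530
REF3 = 323 / 1530 = 0.2111
Difference = 21.11 − 17.11 = 4.00 percentage points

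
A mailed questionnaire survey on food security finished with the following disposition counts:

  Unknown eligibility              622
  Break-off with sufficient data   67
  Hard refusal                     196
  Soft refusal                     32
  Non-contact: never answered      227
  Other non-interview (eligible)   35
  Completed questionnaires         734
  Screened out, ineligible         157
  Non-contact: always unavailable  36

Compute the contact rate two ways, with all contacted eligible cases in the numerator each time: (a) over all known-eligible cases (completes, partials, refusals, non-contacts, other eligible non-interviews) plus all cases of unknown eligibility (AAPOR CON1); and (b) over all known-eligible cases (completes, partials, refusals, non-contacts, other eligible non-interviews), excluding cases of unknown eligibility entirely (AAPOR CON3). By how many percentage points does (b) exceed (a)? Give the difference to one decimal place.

Refusals = 196 + 32 = 228
Non-contacts = 227 + 36 = 263
Top → 734 + 67 + 228 + 35 = 1064
Base → 734 + 67 + 228 + 263 + 35 + 622 = 1949
CON1 = 1064 / 1949 = 0.5459
Base → 734 + 67 + 228 + 263 + 35 = 1327
CON3 = 1064 / 1327 = 0.8018
Difference = 80.18 − 54.59 = 25.59 percentage points

25.6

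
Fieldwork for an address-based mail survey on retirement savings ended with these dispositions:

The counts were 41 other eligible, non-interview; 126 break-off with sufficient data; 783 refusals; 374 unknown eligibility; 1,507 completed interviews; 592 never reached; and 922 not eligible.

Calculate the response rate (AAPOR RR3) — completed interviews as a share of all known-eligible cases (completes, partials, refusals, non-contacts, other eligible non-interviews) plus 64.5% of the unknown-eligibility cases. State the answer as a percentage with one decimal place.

45.8%

Num → 1507
Determined eligible → 1507 + 126 + 783 + 592 + 41 = 3049
e × U → 0.6450 × 374 = 241.23
Denom → 3049 + 241.23 = 3290.23
RR3 = 1507 / 3290.23 = 0.4580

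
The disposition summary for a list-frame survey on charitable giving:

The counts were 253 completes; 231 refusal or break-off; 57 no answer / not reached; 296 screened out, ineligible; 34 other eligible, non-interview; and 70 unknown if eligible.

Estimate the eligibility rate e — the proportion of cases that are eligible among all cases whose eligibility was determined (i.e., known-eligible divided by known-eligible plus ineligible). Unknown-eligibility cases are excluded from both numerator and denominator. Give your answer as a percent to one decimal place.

Eligible (known): 253 + 231 + 57 + 34 = 575
e = 575 / (575 + 296) = 575 / 871 = 0.6602

66.0%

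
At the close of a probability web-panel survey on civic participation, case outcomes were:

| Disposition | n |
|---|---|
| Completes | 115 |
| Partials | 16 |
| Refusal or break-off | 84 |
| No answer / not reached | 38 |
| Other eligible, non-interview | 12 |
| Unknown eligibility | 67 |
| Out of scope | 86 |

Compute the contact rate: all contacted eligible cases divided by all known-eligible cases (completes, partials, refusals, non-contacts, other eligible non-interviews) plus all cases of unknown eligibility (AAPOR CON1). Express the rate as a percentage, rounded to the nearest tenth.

68.4%

Top: 115 + 16 + 84 + 12 = 227
Denominator: 115 + 16 + 84 + 38 + 12 + 67 = 332
CON1 = 227 / 332 = 0.6837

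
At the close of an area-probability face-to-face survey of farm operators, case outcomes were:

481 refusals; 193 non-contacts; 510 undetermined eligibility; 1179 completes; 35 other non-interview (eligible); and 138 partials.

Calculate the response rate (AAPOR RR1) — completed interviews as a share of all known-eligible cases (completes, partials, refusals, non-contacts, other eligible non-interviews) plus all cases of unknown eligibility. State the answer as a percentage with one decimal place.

Num: 1179
Denom: 1179 + 138 + 481 + 193 + 35 + 510 = 2536
RR1 = 1179 / 2536 = 0.4649

46.5%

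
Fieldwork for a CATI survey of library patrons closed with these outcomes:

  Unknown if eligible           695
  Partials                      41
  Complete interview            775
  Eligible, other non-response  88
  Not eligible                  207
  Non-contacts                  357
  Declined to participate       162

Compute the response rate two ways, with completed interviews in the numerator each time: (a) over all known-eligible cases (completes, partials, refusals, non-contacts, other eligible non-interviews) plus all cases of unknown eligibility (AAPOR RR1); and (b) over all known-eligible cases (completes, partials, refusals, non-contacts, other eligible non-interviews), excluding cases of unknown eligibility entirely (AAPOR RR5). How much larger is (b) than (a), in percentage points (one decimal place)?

17.9

Numerator = 775
Denominator = 775 + 41 + 162 + 357 + 88 + 695 = 2118
RR1 = 775 / 2118 = 0.3659
Denominator = 775 + 41 + 162 + 357 + 88 = 1423
RR5 = 775 / 1423 = 0.5446
Difference = 54.46 − 36.59 = 17.87 percentage points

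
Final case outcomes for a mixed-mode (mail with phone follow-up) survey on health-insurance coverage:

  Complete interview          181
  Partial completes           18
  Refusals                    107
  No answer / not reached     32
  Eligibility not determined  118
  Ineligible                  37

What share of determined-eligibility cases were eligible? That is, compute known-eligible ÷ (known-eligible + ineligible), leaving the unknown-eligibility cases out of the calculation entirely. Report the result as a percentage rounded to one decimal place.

Known eligible → 181 + 18 + 107 + 32 = 338
e = 338 / (338 + 37) = 338 / 375 = 0.9013

90.1%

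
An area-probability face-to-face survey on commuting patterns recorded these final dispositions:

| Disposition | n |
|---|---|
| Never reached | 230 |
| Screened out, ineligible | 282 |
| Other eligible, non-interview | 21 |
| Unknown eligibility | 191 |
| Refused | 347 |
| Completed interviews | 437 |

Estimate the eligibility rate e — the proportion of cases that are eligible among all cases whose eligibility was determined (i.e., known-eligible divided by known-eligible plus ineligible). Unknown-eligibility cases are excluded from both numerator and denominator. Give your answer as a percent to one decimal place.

78.6%

Known eligible → 437 + 347 + 230 + 21 = 1035
e = 1035 / (1035 + 282) = 1035 / 1317 = 0.7859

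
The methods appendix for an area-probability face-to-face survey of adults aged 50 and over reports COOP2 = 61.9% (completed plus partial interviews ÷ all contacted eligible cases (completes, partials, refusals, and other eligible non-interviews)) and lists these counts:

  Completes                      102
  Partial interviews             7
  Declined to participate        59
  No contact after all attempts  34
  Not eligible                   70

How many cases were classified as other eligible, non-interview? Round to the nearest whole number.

Numerator = 102 + 7 = 109
COOP2 = 109 / D = 0.619
D = 109 / 0.619 = 176.1
Remaining denominator categories sum to 168
other eligible, non-interview = 176.1 − 168 ≈ 8

8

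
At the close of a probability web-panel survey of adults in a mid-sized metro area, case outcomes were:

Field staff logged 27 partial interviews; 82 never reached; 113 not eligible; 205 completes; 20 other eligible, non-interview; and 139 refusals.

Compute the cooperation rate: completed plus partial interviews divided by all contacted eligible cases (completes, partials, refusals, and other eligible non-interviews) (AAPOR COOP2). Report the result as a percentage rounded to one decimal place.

59.3%

Num → 205 + 27 = 232
Base → 205 + 27 + 139 + 20 = 391
COOP2 = 232 / 391 = 0.5934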